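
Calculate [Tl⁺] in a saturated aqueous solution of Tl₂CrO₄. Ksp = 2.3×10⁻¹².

Tl₂CrO₄(s) ⇌ 2 Tl⁺(aq) + CrO₄²⁻(aq)
Let s be the molar solubility. Then [Tl⁺] = 2s and [CrO₄²⁻] = s.
Ksp = [Tl⁺]^2[CrO₄²⁻] = (2s)^2 · s = 4s^3 = 2.3×10⁻¹²
s = 8.3×10⁻⁵ mol L⁻¹
[Tl⁺] = 2s = 1.7×10⁻⁴ mol L⁻¹

1.7×10⁻⁴ M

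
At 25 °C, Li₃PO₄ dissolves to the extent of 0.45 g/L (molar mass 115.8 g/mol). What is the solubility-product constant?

Ksp = 6.2×10⁻⁹

Convert to molarity: s = 0.45 / 115.8 = 3.886×10⁻³ mol/L
Li₃PO₄(s) ⇌ 3 Li⁺(aq) + PO₄³⁻(aq)
Let s be the molar solubility. Then [Li⁺] = 3s and [PO₄³⁻] = s.
Ksp = [Li⁺]^3[PO₄³⁻] = (3s)^3 · s = 27s^4
Ksp = 27 × (3.886×10⁻³)^4 = 6.2×10⁻⁹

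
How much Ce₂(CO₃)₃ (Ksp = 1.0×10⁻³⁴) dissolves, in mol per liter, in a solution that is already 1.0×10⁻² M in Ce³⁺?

Ce₂(CO₃)₃(s) ⇌ 2 Ce³⁺(aq) + 3 CO₃²⁻(aq)
With Ce³⁺ already at 1.0×10⁻² M and s small, take [Ce³⁺] ≈ 1.0×10⁻² M and [CO₃²⁻] = 3s.
Ksp = [Ce³⁺]^2[CO₃²⁻]^3 = (1.0×10⁻²)^2(3s)^3
(3s)^3 = 1.0×10⁻³⁴ / (1.0×10⁻²)^2 = 1.0×10⁻³⁰
s = 3.3×10⁻¹¹ M

3.3×10⁻¹¹ M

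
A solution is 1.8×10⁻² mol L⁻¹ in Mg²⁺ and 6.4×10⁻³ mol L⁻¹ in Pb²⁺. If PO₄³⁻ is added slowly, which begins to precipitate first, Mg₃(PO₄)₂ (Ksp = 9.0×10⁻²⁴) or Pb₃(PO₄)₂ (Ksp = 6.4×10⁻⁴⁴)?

Pb₃(PO₄)₂

Each salt precipitates once Q = Ksp for that salt.
For Mg₃(PO₄)₂: [PO₄³⁻] = (Ksp/[Mg²⁺]^3)^(1/2) = 1.2×10⁻⁹ mol L⁻¹
For Pb₃(PO₄)₂: [PO₄³⁻] = (Ksp/[Pb²⁺]^3)^(1/2) = 4.9×10⁻¹⁹ mol L⁻¹
The smaller threshold [PO₄³⁻] is reached first, so Pb₃(PO₄)₂ precipitates first.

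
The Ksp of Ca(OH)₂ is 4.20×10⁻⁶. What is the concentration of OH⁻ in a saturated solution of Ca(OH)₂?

Ca(OH)₂(s) ⇌ Ca²⁺(aq) + 2 OH⁻(aq)
With molar solubility s: [Ca²⁺] = s, [OH⁻] = 2s.
Ksp = [Ca²⁺][OH⁻]^2 = s · (2s)^2 = 4s^3 = 4.20×10⁻⁶
s = 1.02×10⁻² M
[OH⁻] = 2s = 2.03×10⁻² M

2.03×10⁻² M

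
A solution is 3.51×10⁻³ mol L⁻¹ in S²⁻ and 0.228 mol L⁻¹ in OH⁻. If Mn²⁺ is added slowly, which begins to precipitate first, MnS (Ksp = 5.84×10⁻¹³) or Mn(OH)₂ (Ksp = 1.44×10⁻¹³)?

Mn(OH)₂

The threshold for precipitation is Q = Ksp.
For MnS: [Mn²⁺] = (Ksp/[S²⁻]) = 1.66×10⁻¹⁰ mol L⁻¹
For Mn(OH)₂: [Mn²⁺] = (Ksp/[OH⁻]^2) = 2.77×10⁻¹² mol L⁻¹
The smaller threshold [Mn²⁺] is reached first, so Mn(OH)₂ precipitates first.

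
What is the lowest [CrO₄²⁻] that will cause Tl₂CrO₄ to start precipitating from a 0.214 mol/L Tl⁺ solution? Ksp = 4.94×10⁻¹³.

1.08×10⁻¹¹ M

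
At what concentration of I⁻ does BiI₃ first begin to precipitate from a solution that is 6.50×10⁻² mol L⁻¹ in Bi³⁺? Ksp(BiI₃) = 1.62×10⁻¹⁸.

2.92×10⁻⁶ M

A salt starts to precipitate once the ion product Q reaches its Ksp.
BiI₃(s) ⇌ Bi³⁺(aq) + 3 I⁻(aq)
Ksp = [Bi³⁺][I⁻]^3 = [I⁻]^3(6.50×10⁻²)
[I⁻]^3 = 1.62×10⁻¹⁸ / (6.50×10⁻²) = 2.49×10⁻¹⁷
[I⁻] = 2.92×10⁻⁶ mol L⁻¹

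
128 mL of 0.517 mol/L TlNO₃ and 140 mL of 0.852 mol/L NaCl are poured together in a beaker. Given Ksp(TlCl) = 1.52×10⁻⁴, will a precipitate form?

Total volume after mixing = 128 + 140 = 268 mL.
[Tl⁺] = (0.517)(128)/268 = 0.247 mol/L
[Cl⁻] = (0.852)(140)/268 = 0.445 mol/L
Q = [Tl⁺][Cl⁻] = 0.110
Because Q > Ksp (0.110 vs 1.52×10⁻⁴), a precipitate of TlCl forms.

Yes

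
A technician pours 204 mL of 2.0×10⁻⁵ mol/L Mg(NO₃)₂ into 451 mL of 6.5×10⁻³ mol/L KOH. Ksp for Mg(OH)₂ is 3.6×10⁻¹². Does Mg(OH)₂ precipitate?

Yes

The combined volume is 655 mL.
[Mg²⁺] = (2.0×10⁻⁵)(204)/655 = 6.2×10⁻⁶ mol/L
[OH⁻] = (6.5×10⁻³)(451)/655 = 4.5×10⁻³ mol/L
Q = [Mg²⁺][OH⁻]^2 = 1.2×10⁻¹⁰
Because Q > Ksp (1.2×10⁻¹⁰ vs 3.6×10⁻¹²), a precipitate of Mg(OH)₂ forms.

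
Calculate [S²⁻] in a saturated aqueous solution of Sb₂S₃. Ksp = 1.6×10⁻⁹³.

3.2×10⁻¹⁹ M

Sb₂S₃(s) ⇌ 2 Sb³⁺(aq) + 3 S²⁻(aq)
If s mol/L of Sb₂S₃ dissolves, [Sb³⁺] = 2s and [S²⁻] = 3s.
Ksp = [Sb³⁺]^2[S²⁻]^3 = (2s)^2 · (3s)^3 = 108s^5 = 1.6×10⁻⁹³
s = 1.1×10⁻¹⁹ mol/L
[S²⁻] = 3s = 3.2×10⁻¹⁹ mol/L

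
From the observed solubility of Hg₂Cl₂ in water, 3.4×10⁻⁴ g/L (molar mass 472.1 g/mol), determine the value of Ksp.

Ksp = 1.5×10⁻¹⁸

s = (3.4×10⁻⁴ g L⁻¹)/(472.1 g mol⁻¹) = 7.202×10⁻⁷ M
Hg₂Cl₂(s) ⇌ Hg₂²⁺(aq) + 2 Cl⁻(aq)
Let s be the molar solubility. Then [Hg₂²⁺] = s and [Cl⁻] = 2s.
Ksp = [Hg₂²⁺][Cl⁻]^2 = s · (2s)^2 = 4s^3
Ksp = 4 × (7.202×10⁻⁷)^3 = 1.5×10⁻¹⁸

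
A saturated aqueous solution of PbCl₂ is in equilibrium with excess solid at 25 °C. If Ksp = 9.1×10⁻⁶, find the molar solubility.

PbCl₂(s) ⇌ Pb²⁺(aq) + 2 Cl⁻(aq)
Call the molar solubility s, so that [Pb²⁺] = s and [Cl⁻] = 2s.
Ksp = [Pb²⁺][Cl⁻]^2 = s · (2s)^2 = 4s^3
4s^3 = 9.1×10⁻⁶  ⇒  s^3 = 2.3×10⁻⁶
Taking the 3rd root, s = 1.3×10⁻² M.

1.3×10⁻² M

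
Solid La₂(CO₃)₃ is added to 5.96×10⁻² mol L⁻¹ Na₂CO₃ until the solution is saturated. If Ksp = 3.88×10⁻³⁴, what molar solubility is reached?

La₂(CO₃)₃(s) ⇌ 2 La³⁺(aq) + 3 CO₃²⁻(aq)
Let s be the solubility of La₂(CO₃)₃ here. The common ion gives [CO₃²⁻] ≈ 5.96×10⁻² mol L⁻¹, and [La³⁺] = 2s.
Ksp = [La³⁺]^2[CO₃²⁻]^3 = (2s)^2(5.96×10⁻²)^3
(2s)^2 = 3.88×10⁻³⁴ / (5.96×10⁻²)^3 = 1.83×10⁻³⁰
s = 6.77×10⁻¹⁶ mol L⁻¹

6.77×10⁻¹⁶ M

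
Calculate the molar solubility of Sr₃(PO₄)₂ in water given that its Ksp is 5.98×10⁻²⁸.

1.41×10⁻⁶ M

Sr₃(PO₄)₂(s) ⇌ 3 Sr²⁺(aq) + 2 PO₄³⁻(aq)
With molar solubility s: [Sr²⁺] = 3s, [PO₄³⁻] = 2s.
Ksp = [Sr²⁺]^3[PO₄³⁻]^2 = (3s)^3 · (2s)^2 = 108s^5
108s^5 = 5.98×10⁻²⁸  ⇒  s^5 = 5.54×10⁻³⁰
s = (5.54×10⁻³⁰)^(1/5) = 1.41×10⁻⁶ mol L⁻¹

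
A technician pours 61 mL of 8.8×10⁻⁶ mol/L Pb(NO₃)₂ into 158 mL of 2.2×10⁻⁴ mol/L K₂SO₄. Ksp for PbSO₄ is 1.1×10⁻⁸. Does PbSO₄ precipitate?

After mixing, V = 61 mL + 158 mL = 219 mL.
[Pb²⁺] = (8.8×10⁻⁶)(61)/219 = 2.5×10⁻⁶ mol/L
[SO₄²⁻] = (2.2×10⁻⁴)(158)/219 = 1.6×10⁻⁴ mol/L
Q = [Pb²⁺][SO₄²⁻] = 3.9×10⁻¹⁰
Since Q (3.9×10⁻¹⁰) is less than Ksp (1.1×10⁻⁸), no PbSO₄ precipitates.

No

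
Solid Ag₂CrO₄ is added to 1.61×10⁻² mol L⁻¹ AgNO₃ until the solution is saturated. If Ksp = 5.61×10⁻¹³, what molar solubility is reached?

Ag₂CrO₄(s) ⇌ 2 Ag⁺(aq) + CrO₄²⁻(aq)
With Ag⁺ already at 1.61×10⁻² mol L⁻¹ and s small, take [Ag⁺] ≈ 1.61×10⁻² mol L⁻¹ and [CrO₄²⁻] = s.
Ksp = [Ag⁺]^2[CrO₄²⁻] = (1.61×10⁻²)^2s
s = 5.61×10⁻¹³ / (1.61×10⁻²)^2 = 2.16×10⁻⁹
s = 2.16×10⁻⁹ mol L⁻¹

2.16×10⁻⁹ M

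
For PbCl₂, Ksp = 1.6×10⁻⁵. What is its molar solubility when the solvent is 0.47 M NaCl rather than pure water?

PbCl₂(s) ⇌ Pb²⁺(aq) + 2 Cl⁻(aq)
With Cl⁻ already at 0.47 M and s small, take [Cl⁻] ≈ 0.47 M and [Pb²⁺] = s.
Ksp = [Pb²⁺][Cl⁻]^2 = s(0.47)^2
s = 1.6×10⁻⁵ / (0.47)^2 = 7.2×10⁻⁵
s = 7.2×10⁻⁵ M

7.2×10⁻⁵ M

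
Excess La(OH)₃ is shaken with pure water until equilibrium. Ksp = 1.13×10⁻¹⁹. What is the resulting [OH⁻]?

La(OH)₃(s) ⇌ La³⁺(aq) + 3 OH⁻(aq)
Call the molar solubility s, so that [La³⁺] = s and [OH⁻] = 3s.
Ksp = [La³⁺][OH⁻]^3 = s · (3s)^3 = 27s^4 = 1.13×10⁻¹⁹
s = 8.04×10⁻⁶ mol/L
[OH⁻] = 3s = 2.41×10⁻⁵ mol/L

2.41×10⁻⁵ M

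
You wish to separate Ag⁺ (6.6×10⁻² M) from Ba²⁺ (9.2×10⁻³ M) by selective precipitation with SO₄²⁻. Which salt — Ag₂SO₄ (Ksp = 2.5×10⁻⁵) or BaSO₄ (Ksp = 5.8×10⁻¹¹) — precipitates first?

Precipitation begins when Q = Ksp.
For Ag₂SO₄: [SO₄²⁻] = (Ksp/[Ag⁺]^2) = 5.7×10⁻³ M
For BaSO₄: [SO₄²⁻] = (Ksp/[Ba²⁺]) = 6.3×10⁻⁹ M
BaSO₄ requires the lower [SO₄²⁻], so it precipitates first.

BaSO₄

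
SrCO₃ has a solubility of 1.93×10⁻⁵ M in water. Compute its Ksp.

SrCO₃(s) ⇌ Sr²⁺(aq) + CO₃²⁻(aq)
For each mole of SrCO₃ that dissolves per liter, [Sr²⁺] = s and [CO₃²⁻] = s; let s denote this solubility.
Ksp = [Sr²⁺][CO₃²⁻] = s · s = s^2
Ksp = (1.93×10⁻⁵)^2 = 3.72×10⁻¹⁰

Ksp = 3.72×10⁻¹⁰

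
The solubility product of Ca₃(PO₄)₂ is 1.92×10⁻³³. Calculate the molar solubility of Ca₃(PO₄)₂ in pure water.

1.12×10⁻⁷ M

Ca₃(PO₄)₂(s) ⇌ 3 Ca²⁺(aq) + 2 PO₄³⁻(aq)
For each mole of Ca₃(PO₄)₂ that dissolves per liter, [Ca²⁺] = 3s and [PO₄³⁻] = 2s; let s denote this solubility.
Ksp = [Ca²⁺]^3[PO₄³⁻]^2 = (3s)^3 · (2s)^2 = 108s^5
108s^5 = 1.92×10⁻³³  ⇒  s^5 = 1.78×10⁻³⁵
s = 1.12×10⁻⁷ M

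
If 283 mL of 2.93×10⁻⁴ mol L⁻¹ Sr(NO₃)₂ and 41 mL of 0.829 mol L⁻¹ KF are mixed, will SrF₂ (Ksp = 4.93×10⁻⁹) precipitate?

Yes

The combined volume is 324 mL.
[Sr²⁺] = (2.93×10⁻⁴)(283)/324 = 2.56×10⁻⁴ mol L⁻¹
[F⁻] = (0.829)(41)/324 = 0.105 mol L⁻¹
Q = [Sr²⁺][F⁻]^2 = 2.82×10⁻⁶
Since Q (2.82×10⁻⁶) exceeds Ksp (4.93×10⁻⁹), SrF₂ will precipitate.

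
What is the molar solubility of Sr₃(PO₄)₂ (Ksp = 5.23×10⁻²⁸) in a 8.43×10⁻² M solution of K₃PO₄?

1.40×10⁻⁹ M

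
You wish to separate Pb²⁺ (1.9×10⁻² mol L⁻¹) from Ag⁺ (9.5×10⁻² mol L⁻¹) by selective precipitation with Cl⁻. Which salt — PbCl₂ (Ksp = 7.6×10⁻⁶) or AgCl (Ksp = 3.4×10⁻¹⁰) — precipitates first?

Each salt precipitates once Q = Ksp for that salt.
For PbCl₂: [Cl⁻] = (Ksp/[Pb²⁺])^(1/2) = 2.0×10⁻² mol L⁻¹
For AgCl: [Cl⁻] = (Ksp/[Ag⁺]) = 3.6×10⁻⁹ mol L⁻¹
Since AgCl needs less Cl⁻ to reach saturation, it precipitates first.

AgCl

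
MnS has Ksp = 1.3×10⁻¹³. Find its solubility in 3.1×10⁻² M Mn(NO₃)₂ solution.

MnS(s) ⇌ Mn²⁺(aq) + S²⁻(aq)
Mn²⁺ is already present at 3.1×10⁻² M. If s mol/L of MnS dissolves, [S²⁻] = s while [Mn²⁺] ≈ 3.1×10⁻² M.
Ksp = [Mn²⁺][S²⁻] = (3.1×10⁻²)s
s = 1.3×10⁻¹³ / (3.1×10⁻²) = 4.2×10⁻¹²
s = 4.2×10⁻¹² M

4.2×10⁻¹² M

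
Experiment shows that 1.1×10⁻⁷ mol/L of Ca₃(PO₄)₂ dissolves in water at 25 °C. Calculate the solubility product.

Ca₃(PO₄)₂(s) ⇌ 3 Ca²⁺(aq) + 2 PO₄³⁻(aq)
With molar solubility s: [Ca²⁺] = 3s, [PO₄³⁻] = 2s.
Ksp = [Ca²⁺]^3[PO₄³⁻]^2 = (3s)^3 · (2s)^2 = 108s^5
Ksp = 108 × (1.1×10⁻⁷)^5 = 1.7×10⁻³³

Ksp = 1.7×10⁻³³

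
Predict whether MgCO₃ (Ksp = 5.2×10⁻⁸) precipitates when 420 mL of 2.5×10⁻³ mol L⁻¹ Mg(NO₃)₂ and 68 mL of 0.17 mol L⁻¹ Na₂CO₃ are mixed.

After mixing, V = 420 mL + 68 mL = 488 mL.
[Mg²⁺] = (2.5×10⁻³)(420)/488 = 2.2×10⁻³ mol L⁻¹
[CO₃²⁻] = (0.17)(68)/488 = 2.4×10⁻² mol L⁻¹
Q = [Mg²⁺][CO₃²⁻] = 5.1×10⁻⁵
Since Q (5.1×10⁻⁵) exceeds Ksp (5.2×10⁻⁸), MgCO₃ will precipitate.

Yes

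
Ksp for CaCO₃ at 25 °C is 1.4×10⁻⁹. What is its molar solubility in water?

3.7×10⁻⁵ M

CaCO₃(s) ⇌ Ca²⁺(aq) + CO₃²⁻(aq)
If s mol/L of CaCO₃ dissolves, [Ca²⁺] = s and [CO₃²⁻] = s.
Ksp = [Ca²⁺][CO₃²⁻] = s · s = s^2
s^2 = 1.4×10⁻⁹
s = (1.4×10⁻⁹)^(1/2) = 3.7×10⁻⁵ mol/L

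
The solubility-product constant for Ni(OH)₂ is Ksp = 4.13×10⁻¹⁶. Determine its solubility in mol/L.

Ni(OH)₂(s) ⇌ Ni²⁺(aq) + 2 OH⁻(aq)
With molar solubility s: [Ni²⁺] = s, [OH⁻] = 2s.
Ksp = [Ni²⁺][OH⁻]^2 = s · (2s)^2 = 4s^3
4s^3 = 4.13×10⁻¹⁶  ⇒  s^3 = 1.03×10⁻¹⁶
s = 4.69×10⁻⁶ mol/L

4.69×10⁻⁶ M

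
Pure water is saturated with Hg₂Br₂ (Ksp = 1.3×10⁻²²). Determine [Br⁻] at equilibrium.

6.4×10⁻⁸ M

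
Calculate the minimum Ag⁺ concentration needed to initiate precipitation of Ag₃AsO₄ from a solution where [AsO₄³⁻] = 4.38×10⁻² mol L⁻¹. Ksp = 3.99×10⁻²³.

A salt starts to precipitate once the ion product Q reaches its Ksp.
Ag₃AsO₄(s) ⇌ 3 Ag⁺(aq) + AsO₄³⁻(aq)
Ksp = [Ag⁺]^3[AsO₄³⁻] = [Ag⁺]^3(4.38×10⁻²)
[Ag⁺]^3 = 3.99×10⁻²³ / (4.38×10⁻²) = 9.11×10⁻²²
[Ag⁺] = 9.69×10⁻⁸ mol L⁻¹

9.69×10⁻⁸ M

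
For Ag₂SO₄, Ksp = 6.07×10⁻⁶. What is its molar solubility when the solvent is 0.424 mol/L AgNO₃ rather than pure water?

Ag₂SO₄(s) ⇌ 2 Ag⁺(aq) + SO₄²⁻(aq)
Ag⁺ is already present at 0.424 mol/L. If s mol/L of Ag₂SO₄ dissolves, [SO₄²⁻] = s while [Ag⁺] ≈ 0.424 mol/L.
Ksp = [Ag⁺]^2[SO₄²⁻] = (0.424)^2s
s = 6.07×10⁻⁶ / (0.424)^2 = 3.38×10⁻⁵
s = 3.38×10⁻⁵ mol/L

3.38×10⁻⁵ M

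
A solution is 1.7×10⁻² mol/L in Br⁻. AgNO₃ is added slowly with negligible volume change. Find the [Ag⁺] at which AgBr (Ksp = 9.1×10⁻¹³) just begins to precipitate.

Precipitation of each salt begins when its ion product equals Ksp.
AgBr(s) ⇌ Ag⁺(aq) + Br⁻(aq)
Ksp = [Ag⁺][Br⁻] = [Ag⁺](1.7×10⁻²)
[Ag⁺] = 9.1×10⁻¹³ / (1.7×10⁻²) = 5.4×10⁻¹¹
[Ag⁺] = 5.4×10⁻¹¹ mol/L

5.4×10⁻¹¹ M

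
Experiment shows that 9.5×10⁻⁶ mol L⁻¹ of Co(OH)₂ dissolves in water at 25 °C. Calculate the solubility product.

Ksp = 3.4×10⁻¹⁵

Co(OH)₂(s) ⇌ Co²⁺(aq) + 2 OH⁻(aq)
If s mol/L of Co(OH)₂ dissolves, [Co²⁺] = s and [OH⁻] = 2s.
Ksp = [Co²⁺][OH⁻]^2 = s · (2s)^2 = 4s^3
Ksp = 4 × (9.5×10⁻⁶)^3 = 3.4×10⁻¹⁵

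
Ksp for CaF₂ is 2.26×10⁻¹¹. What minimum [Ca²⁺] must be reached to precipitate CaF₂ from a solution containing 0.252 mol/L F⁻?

3.56×10⁻¹⁰ M

Each salt precipitates once Q = Ksp for that salt.
CaF₂(s) ⇌ Ca²⁺(aq) + 2 F⁻(aq)
Ksp = [Ca²⁺][F⁻]^2 = [Ca²⁺](0.252)^2
[Ca²⁺] = 2.26×10⁻¹¹ / (0.252)^2 = 3.56×10⁻¹⁰
[Ca²⁺] = 3.56×10⁻¹⁰ mol/L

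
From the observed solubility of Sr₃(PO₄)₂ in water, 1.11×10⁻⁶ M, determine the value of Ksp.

Ksp = 1.82×10⁻²⁸

Sr₃(PO₄)₂(s) ⇌ 3 Sr²⁺(aq) + 2 PO₄³⁻(aq)
Call the molar solubility s, so that [Sr²⁺] = 3s and [PO₄³⁻] = 2s.
Ksp = [Sr²⁺]^3[PO₄³⁻]^2 = (3s)^3 · (2s)^2 = 108s^5
Ksp = 108 × (1.11×10⁻⁶)^5 = 1.82×10⁻²⁸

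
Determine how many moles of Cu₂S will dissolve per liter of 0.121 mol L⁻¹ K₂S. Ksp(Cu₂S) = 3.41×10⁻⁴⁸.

2.65×10⁻²⁴ M

Cu₂S(s) ⇌ 2 Cu⁺(aq) + S²⁻(aq)
S²⁻ is already present at 0.121 mol L⁻¹. If s mol/L of Cu₂S dissolves, [Cu⁺] = 2s while [S²⁻] ≈ 0.121 mol L⁻¹.
Ksp = [Cu⁺]^2[S²⁻] = (2s)^2(0.121)
(2s)^2 = 3.41×10⁻⁴⁸ / (0.121) = 2.82×10⁻⁴⁷
s = 2.65×10⁻²⁴ mol L⁻¹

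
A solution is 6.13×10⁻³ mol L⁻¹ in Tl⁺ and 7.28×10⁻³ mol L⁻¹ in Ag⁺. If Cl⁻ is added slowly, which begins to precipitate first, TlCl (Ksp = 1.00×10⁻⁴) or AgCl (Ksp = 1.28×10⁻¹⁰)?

AgCl

Each salt precipitates once Q = Ksp for that salt.
For TlCl: [Cl⁻] = (Ksp/[Tl⁺]) = 1.63×10⁻² mol L⁻¹
For AgCl: [Cl⁻] = (Ksp/[Ag⁺]) = 1.76×10⁻⁸ mol L⁻¹
The smaller threshold [Cl⁻] is reached first, so AgCl precipitates first.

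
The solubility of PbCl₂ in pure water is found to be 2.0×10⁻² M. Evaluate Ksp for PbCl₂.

PbCl₂(s) ⇌ Pb²⁺(aq) + 2 Cl⁻(aq)
If s mol/L of PbCl₂ dissolves, [Pb²⁺] = s and [Cl⁻] = 2s.
Ksp = [Pb²⁺][Cl⁻]^2 = s · (2s)^2 = 4s^3
Ksp = 4 × (2.0×10⁻²)^3 = 3.2×10⁻⁵

Ksp = 3.2×10⁻⁵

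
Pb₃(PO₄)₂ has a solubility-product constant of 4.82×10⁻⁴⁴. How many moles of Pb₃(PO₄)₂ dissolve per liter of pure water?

8.51×10⁻¹⁰ M

Pb₃(PO₄)₂(s) ⇌ 3 Pb²⁺(aq) + 2 PO₄³⁻(aq)
If s mol/L of Pb₃(PO₄)₂ dissolves, [Pb²⁺] = 3s and [PO₄³⁻] = 2s.
Ksp = [Pb²⁺]^3[PO₄³⁻]^2 = (3s)^3 · (2s)^2 = 108s^5
108s^5 = 4.82×10⁻⁴⁴  ⇒  s^5 = 4.46×10⁻⁴⁶
s = (4.46×10⁻⁴⁶)^(1/5) = 8.51×10⁻¹⁰ M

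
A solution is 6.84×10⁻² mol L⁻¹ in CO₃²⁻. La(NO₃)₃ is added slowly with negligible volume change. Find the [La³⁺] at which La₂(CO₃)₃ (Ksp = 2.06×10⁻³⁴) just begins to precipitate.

8.02×10⁻¹⁶ M

The threshold for precipitation is Q = Ksp.
La₂(CO₃)₃(s) ⇌ 2 La³⁺(aq) + 3 CO₃²⁻(aq)
Ksp = [La³⁺]^2[CO₃²⁻]^3 = [La³⁺]^2(6.84×10⁻²)^3
[La³⁺]^2 = 2.06×10⁻³⁴ / (6.84×10⁻²)^3 = 6.44×10⁻³¹
[La³⁺] = 8.02×10⁻¹⁶ mol L⁻¹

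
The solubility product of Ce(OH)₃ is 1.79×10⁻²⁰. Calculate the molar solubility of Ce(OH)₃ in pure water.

Ce(OH)₃(s) ⇌ Ce³⁺(aq) + 3 OH⁻(aq)
With molar solubility s: [Ce³⁺] = s, [OH⁻] = 3s.
Ksp = [Ce³⁺][OH⁻]^3 = s · (3s)^3 = 27s^4
27s^4 = 1.79×10⁻²⁰  ⇒  s^4 = 6.63×10⁻²²
s = (6.63×10⁻²²)^(1/4) = 5.07×10⁻⁶ mol L⁻¹

5.07×10⁻⁶ M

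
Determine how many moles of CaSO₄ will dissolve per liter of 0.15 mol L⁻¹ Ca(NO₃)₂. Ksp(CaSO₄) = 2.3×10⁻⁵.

1.5×10⁻⁴ M

CaSO₄(s) ⇌ Ca²⁺(aq) + SO₄²⁻(aq)
Let s be the solubility of CaSO₄ here. The common ion gives [Ca²⁺] ≈ 0.15 mol L⁻¹, and [SO₄²⁻] = s.
Ksp = [Ca²⁺][SO₄²⁻] = (0.15)s
s = 2.3×10⁻⁵ / (0.15) = 1.5×10⁻⁴
s = 1.5×10⁻⁴ mol L⁻¹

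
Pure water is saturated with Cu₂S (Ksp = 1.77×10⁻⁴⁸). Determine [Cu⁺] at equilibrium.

1.52×10⁻¹⁶ M

Cu₂S(s) ⇌ 2 Cu⁺(aq) + S²⁻(aq)
If s mol/L of Cu₂S dissolves, [Cu⁺] = 2s and [S²⁻] = s.
Ksp = [Cu⁺]^2[S²⁻] = (2s)^2 · s = 4s^3 = 1.77×10⁻⁴⁸
s = 7.62×10⁻¹⁷ mol L⁻¹
[Cu⁺] = 2s = 1.52×10⁻¹⁶ mol L⁻¹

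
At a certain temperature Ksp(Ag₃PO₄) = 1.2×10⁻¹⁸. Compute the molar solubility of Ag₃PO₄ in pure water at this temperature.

1.5×10⁻⁵ M

Ag₃PO₄(s) ⇌ 3 Ag⁺(aq) + PO₄³⁻(aq)
With molar solubility s: [Ag⁺] = 3s, [PO₄³⁻] = s.
Ksp = [Ag⁺]^3[PO₄³⁻] = (3s)^3 · s = 27s^4
27s^4 = 1.2×10⁻¹⁸  ⇒  s^4 = 4.4×10⁻²⁰
s = 1.5×10⁻⁵ mol L⁻¹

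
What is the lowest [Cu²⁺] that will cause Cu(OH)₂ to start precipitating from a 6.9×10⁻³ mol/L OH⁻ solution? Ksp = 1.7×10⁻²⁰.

3.6×10⁻¹⁶ M

A salt starts to precipitate once the ion product Q reaches its Ksp.
Cu(OH)₂(s) ⇌ Cu²⁺(aq) + 2 OH⁻(aq)
Ksp = [Cu²⁺][OH⁻]^2 = [Cu²⁺](6.9×10⁻³)^2
[Cu²⁺] = 1.7×10⁻²⁰ / (6.9×10⁻³)^2 = 3.6×10⁻¹⁶
[Cu²⁺] = 3.6×10⁻¹⁶ mol/L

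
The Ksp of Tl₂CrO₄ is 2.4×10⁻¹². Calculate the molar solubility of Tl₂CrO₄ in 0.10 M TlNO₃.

2.4×10⁻¹⁰ M

Tl₂CrO₄(s) ⇌ 2 Tl⁺(aq) + CrO₄²⁻(aq)
The solution already contains Tl⁺ at 0.10 M. Let s be the molar solubility of Tl₂CrO₄.
[Tl⁺] ≈ 0.10 M (common ion dominates); [CrO₄²⁻] = s.
Ksp = [Tl⁺]^2[CrO₄²⁻] = (0.10)^2s
s = 2.4×10⁻¹² / (0.10)^2 = 2.4×10⁻¹⁰
s = 2.4×10⁻¹⁰ M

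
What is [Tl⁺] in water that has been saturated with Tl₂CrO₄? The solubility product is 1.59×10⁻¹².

Tl₂CrO₄(s) ⇌ 2 Tl⁺(aq) + CrO₄²⁻(aq)
Let s be the molar solubility. Then [Tl⁺] = 2s and [CrO₄²⁻] = s.
Ksp = [Tl⁺]^2[CrO₄²⁻] = (2s)^2 · s = 4s^3 = 1.59×10⁻¹²
s = 7.35×10⁻⁵ M
[Tl⁺] = 2s = 1.47×10⁻⁴ M

1.47×10⁻⁴ M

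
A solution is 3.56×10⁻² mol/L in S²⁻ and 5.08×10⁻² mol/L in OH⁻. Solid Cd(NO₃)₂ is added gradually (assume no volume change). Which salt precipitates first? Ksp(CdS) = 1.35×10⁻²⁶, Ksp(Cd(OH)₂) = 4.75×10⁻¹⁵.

Precipitation begins when Q = Ksp.
For CdS: [Cd²⁺] = (Ksp/[S²⁻]) = 3.79×10⁻²⁵ mol/L
For Cd(OH)₂: [Cd²⁺] = (Ksp/[OH⁻]^2) = 1.84×10⁻¹² mol/L
The smaller threshold [Cd²⁺] is reached first, so CdS precipitates first.

CdS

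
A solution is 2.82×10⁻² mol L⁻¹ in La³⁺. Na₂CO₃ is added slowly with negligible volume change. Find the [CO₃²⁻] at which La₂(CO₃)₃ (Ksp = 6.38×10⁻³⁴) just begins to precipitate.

9.29×10⁻¹¹ M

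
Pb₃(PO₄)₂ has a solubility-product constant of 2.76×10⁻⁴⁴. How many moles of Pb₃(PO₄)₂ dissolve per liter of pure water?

Pb₃(PO₄)₂(s) ⇌ 3 Pb²⁺(aq) + 2 PO₄³⁻(aq)
Call the molar solubility s, so that [Pb²⁺] = 3s and [PO₄³⁻] = 2s.
Ksp = [Pb²⁺]^3[PO₄³⁻]^2 = (3s)^3 · (2s)^2 = 108s^5
108s^5 = 2.76×10⁻⁴⁴  ⇒  s^5 = 2.56×10⁻⁴⁶
s = (2.56×10⁻⁴⁶)^(1/5) = 7.61×10⁻¹⁰ mol/L

7.61×10⁻¹⁰ M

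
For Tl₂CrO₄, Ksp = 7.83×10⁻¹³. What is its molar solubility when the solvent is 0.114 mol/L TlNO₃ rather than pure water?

6.02×10⁻¹¹ M

Tl₂CrO₄(s) ⇌ 2 Tl⁺(aq) + CrO₄²⁻(aq)
Tl⁺ is already present at 0.114 mol/L. If s mol/L of Tl₂CrO₄ dissolves, [CrO₄²⁻] = s while [Tl⁺] ≈ 0.114 mol/L.
Ksp = [Tl⁺]^2[CrO₄²⁻] = (0.114)^2s
s = 7.83×10⁻¹³ / (0.114)^2 = 6.02×10⁻¹¹
s = 6.02×10⁻¹¹ mol/L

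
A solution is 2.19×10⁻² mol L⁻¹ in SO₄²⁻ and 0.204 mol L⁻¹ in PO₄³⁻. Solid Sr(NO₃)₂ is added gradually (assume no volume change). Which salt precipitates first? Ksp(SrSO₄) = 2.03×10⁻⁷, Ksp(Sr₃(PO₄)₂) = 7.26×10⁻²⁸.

Sr₃(PO₄)₂

Precipitation of each salt begins when its ion product equals Ksp.
For SrSO₄: [Sr²⁺] = (Ksp/[SO₄²⁻]) = 9.27×10⁻⁶ mol L⁻¹
For Sr₃(PO₄)₂: [Sr²⁺] = (Ksp/[PO₄³⁻]^2)^(1/3) = 2.59×10⁻⁹ mol L⁻¹
Since Sr₃(PO₄)₂ needs less Sr²⁺ to reach saturation, it precipitates first.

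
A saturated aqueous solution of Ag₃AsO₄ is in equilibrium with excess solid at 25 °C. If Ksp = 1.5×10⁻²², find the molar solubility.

1.5×10⁻⁶ M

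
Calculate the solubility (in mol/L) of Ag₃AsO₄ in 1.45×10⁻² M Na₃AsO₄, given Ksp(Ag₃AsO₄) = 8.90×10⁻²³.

6.10×10⁻⁸ M

Ag₃AsO₄(s) ⇌ 3 Ag⁺(aq) + AsO₄³⁻(aq)
The solution already contains AsO₄³⁻ at 1.45×10⁻² M. Let s be the molar solubility of Ag₃AsO₄.
[AsO₄³⁻] ≈ 1.45×10⁻² M (common ion dominates); [Ag⁺] = 3s.
Ksp = [Ag⁺]^3[AsO₄³⁻] = (3s)^3(1.45×10⁻²)
(3s)^3 = 8.90×10⁻²³ / (1.45×10⁻²) = 6.14×10⁻²¹
s = 6.10×10⁻⁸ M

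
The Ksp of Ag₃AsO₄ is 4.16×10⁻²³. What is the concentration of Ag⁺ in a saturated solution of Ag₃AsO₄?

3.34×10⁻⁶ M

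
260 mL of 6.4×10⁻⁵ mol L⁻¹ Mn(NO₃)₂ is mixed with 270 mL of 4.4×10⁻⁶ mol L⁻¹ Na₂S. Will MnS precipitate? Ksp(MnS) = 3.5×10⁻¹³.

Yes

Total volume after mixing = 260 + 270 = 530 mL.
[Mn²⁺] = (6.4×10⁻⁵)(260)/530 = 3.1×10⁻⁵ mol L⁻¹
[S²⁻] = (4.4×10⁻⁶)(270)/530 = 2.2×10⁻⁶ mol L⁻¹
Q = [Mn²⁺][S²⁻] = 7.0×10⁻¹¹
Since Q (7.0×10⁻¹¹) exceeds Ksp (3.5×10⁻¹³), MnS will precipitate.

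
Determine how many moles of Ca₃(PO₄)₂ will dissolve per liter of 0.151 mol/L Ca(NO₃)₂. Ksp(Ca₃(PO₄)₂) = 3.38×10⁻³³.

Ca₃(PO₄)₂(s) ⇌ 3 Ca²⁺(aq) + 2 PO₄³⁻(aq)
With Ca²⁺ already at 0.151 mol/L and s small, take [Ca²⁺] ≈ 0.151 mol/L and [PO₄³⁻] = 2s.
Ksp = [Ca²⁺]^3[PO₄³⁻]^2 = (0.151)^3(2s)^2
(2s)^2 = 3.38×10⁻³³ / (0.151)^3 = 9.82×10⁻³¹
s = 4.95×10⁻¹⁶ mol/L

4.95×10⁻¹⁶ M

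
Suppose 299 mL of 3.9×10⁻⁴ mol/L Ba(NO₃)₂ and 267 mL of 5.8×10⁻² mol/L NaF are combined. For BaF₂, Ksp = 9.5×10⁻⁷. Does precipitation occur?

No

Total volume after mixing = 299 + 267 = 566 mL.
[Ba²⁺] = (3.9×10⁻⁴)(299)/566 = 2.1×10⁻⁴ mol/L
[F⁻] = (5.8×10⁻²)(267)/566 = 2.7×10⁻² mol/L
Q = [Ba²⁺][F⁻]^2 = 1.5×10⁻⁷
Q < Ksp (1.5×10⁻⁷ vs 9.5×10⁻⁷); the solution remains unsaturated and no precipitate forms.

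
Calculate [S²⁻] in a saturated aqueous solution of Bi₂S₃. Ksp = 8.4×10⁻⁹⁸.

4.5×10⁻²⁰ M

Bi₂S₃(s) ⇌ 2 Bi³⁺(aq) + 3 S²⁻(aq)
Call the molar solubility s, so that [Bi³⁺] = 2s and [S²⁻] = 3s.
Ksp = [Bi³⁺]^2[S²⁻]^3 = (2s)^2 · (3s)^3 = 108s^5 = 8.4×10⁻⁹⁸
s = 1.5×10⁻²⁰ M
[S²⁻] = 3s = 4.5×10⁻²⁰ M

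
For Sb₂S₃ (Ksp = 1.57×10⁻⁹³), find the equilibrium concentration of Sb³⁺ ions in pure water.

Sb₂S₃(s) ⇌ 2 Sb³⁺(aq) + 3 S²⁻(aq)
If s mol/L of Sb₂S₃ dissolves, [Sb³⁺] = 2s and [S²⁻] = 3s.
Ksp = [Sb³⁺]^2[S²⁻]^3 = (2s)^2 · (3s)^3 = 108s^5 = 1.57×10⁻⁹³
s = 1.08×10⁻¹⁹ mol L⁻¹
[Sb³⁺] = 2s = 2.16×10⁻¹⁹ mol L⁻¹

2.16×10⁻¹⁹ M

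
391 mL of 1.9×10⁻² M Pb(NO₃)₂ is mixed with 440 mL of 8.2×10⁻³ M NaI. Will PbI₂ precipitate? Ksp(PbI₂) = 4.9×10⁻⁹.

Yes

Total volume after mixing = 391 + 440 = 831 mL.
[Pb²⁺] = (1.9×10⁻²)(391)/831 = 8.9×10⁻³ M
[I⁻] = (8.2×10⁻³)(440)/831 = 4.3×10⁻³ M
Q = [Pb²⁺][I⁻]^2 = 1.7×10⁻⁷
Q = 1.7×10⁻⁷ > Ksp = 4.9×10⁻⁹, so the solution is supersaturated and PbI₂ precipitates.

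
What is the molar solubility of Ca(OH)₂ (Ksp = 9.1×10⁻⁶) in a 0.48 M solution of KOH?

3.9×10⁻⁵ M

Ca(OH)₂(s) ⇌ Ca²⁺(aq) + 2 OH⁻(aq)
The solution already contains OH⁻ at 0.48 M. Let s be the molar solubility of Ca(OH)₂.
[OH⁻] ≈ 0.48 M (common ion dominates); [Ca²⁺] = s.
Ksp = [Ca²⁺][OH⁻]^2 = s(0.48)^2
s = 9.1×10⁻⁶ / (0.48)^2 = 3.9×10⁻⁵
s = 3.9×10⁻⁵ M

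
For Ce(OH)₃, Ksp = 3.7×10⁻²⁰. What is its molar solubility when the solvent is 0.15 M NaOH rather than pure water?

Ce(OH)₃(s) ⇌ Ce³⁺(aq) + 3 OH⁻(aq)
Let s be the solubility of Ce(OH)₃ here. The common ion gives [OH⁻] ≈ 0.15 M, and [Ce³⁺] = s.
Ksp = [Ce³⁺][OH⁻]^3 = s(0.15)^3
s = 3.7×10⁻²⁰ / (0.15)^3 = 1.1×10⁻¹⁷
s = 1.1×10⁻¹⁷ M

1.1×10⁻¹⁷ M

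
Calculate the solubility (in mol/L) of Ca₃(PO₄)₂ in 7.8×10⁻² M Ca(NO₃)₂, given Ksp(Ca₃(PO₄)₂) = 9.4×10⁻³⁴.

7.0×10⁻¹⁶ M

Ca₃(PO₄)₂(s) ⇌ 3 Ca²⁺(aq) + 2 PO₄³⁻(aq)
Ca²⁺ is already present at 7.8×10⁻² M. If s mol/L of Ca₃(PO₄)₂ dissolves, [PO₄³⁻] = 2s while [Ca²⁺] ≈ 7.8×10⁻² M.
Ksp = [Ca²⁺]^3[PO₄³⁻]^2 = (7.8×10⁻²)^3(2s)^2
(2s)^2 = 9.4×10⁻³⁴ / (7.8×10⁻²)^3 = 2.0×10⁻³⁰
s = 7.0×10⁻¹⁶ M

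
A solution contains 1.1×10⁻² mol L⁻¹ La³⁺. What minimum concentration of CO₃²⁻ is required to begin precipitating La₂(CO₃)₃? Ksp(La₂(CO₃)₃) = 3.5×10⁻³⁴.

The threshold for precipitation is Q = Ksp.
La₂(CO₃)₃(s) ⇌ 2 La³⁺(aq) + 3 CO₃²⁻(aq)
Ksp = [La³⁺]^2[CO₃²⁻]^3 = [CO₃²⁻]^3(1.1×10⁻²)^2
[CO₃²⁻]^3 = 3.5×10⁻³⁴ / (1.1×10⁻²)^2 = 2.9×10⁻³⁰
[CO₃²⁻] = 1.4×10⁻¹⁰ mol L⁻¹

1.4×10⁻¹⁰ M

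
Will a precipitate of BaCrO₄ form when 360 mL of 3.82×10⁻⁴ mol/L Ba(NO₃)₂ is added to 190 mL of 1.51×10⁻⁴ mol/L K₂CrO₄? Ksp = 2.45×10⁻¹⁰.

After mixing, V = 360 mL + 190 mL = 550 mL.
[Ba²⁺] = (3.82×10⁻⁴)(360)/550 = 2.50×10⁻⁴ mol/L
[CrO₄²⁻] = (1.51×10⁻⁴)(190)/550 = 5.22×10⁻⁵ mol/L
Q = [Ba²⁺][CrO₄²⁻] = 1.30×10⁻⁸
Q = 1.30×10⁻⁸ > Ksp = 2.45×10⁻¹⁰, so the solution is supersaturated and BaCrO₄ precipitates.

Yes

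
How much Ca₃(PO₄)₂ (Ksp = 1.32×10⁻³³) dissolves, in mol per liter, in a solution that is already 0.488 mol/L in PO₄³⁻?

5.90×10⁻¹² M

Ca₃(PO₄)₂(s) ⇌ 3 Ca²⁺(aq) + 2 PO₄³⁻(aq)
With PO₄³⁻ already at 0.488 mol/L and s small, take [PO₄³⁻] ≈ 0.488 mol/L and [Ca²⁺] = 3s.
Ksp = [Ca²⁺]^3[PO₄³⁻]^2 = (3s)^3(0.488)^2
(3s)^3 = 1.32×10⁻³³ / (0.488)^2 = 5.54×10⁻³³
s = 5.90×10⁻¹² mol/L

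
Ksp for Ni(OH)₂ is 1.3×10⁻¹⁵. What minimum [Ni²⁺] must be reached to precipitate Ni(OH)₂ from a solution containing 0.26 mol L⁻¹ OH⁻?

1.9×10⁻¹⁴ M

Precipitation begins when Q = Ksp.
Ni(OH)₂(s) ⇌ Ni²⁺(aq) + 2 OH⁻(aq)
Ksp = [Ni²⁺][OH⁻]^2 = [Ni²⁺](0.26)^2
[Ni²⁺] = 1.3×10⁻¹⁵ / (0.26)^2 = 1.9×10⁻¹⁴
[Ni²⁺] = 1.9×10⁻¹⁴ mol L⁻¹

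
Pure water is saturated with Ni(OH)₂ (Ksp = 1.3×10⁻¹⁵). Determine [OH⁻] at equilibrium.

1.4×10⁻⁵ M

Ni(OH)₂(s) ⇌ Ni²⁺(aq) + 2 OH⁻(aq)
Call the molar solubility s, so that [Ni²⁺] = s and [OH⁻] = 2s.
Ksp = [Ni²⁺][OH⁻]^2 = s · (2s)^2 = 4s^3 = 1.3×10⁻¹⁵
s = 6.9×10⁻⁶ mol L⁻¹
[OH⁻] = 2s = 1.4×10⁻⁵ mol L⁻¹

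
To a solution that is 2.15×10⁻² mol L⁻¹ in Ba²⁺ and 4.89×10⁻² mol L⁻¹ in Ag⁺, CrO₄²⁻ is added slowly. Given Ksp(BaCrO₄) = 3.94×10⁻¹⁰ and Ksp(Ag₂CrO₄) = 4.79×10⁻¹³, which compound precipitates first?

Precipitation of each salt begins when its ion product equals Ksp.
For BaCrO₄: [CrO₄²⁻] = (Ksp/[Ba²⁺]) = 1.83×10⁻⁸ mol L⁻¹
For Ag₂CrO₄: [CrO₄²⁻] = (Ksp/[Ag⁺]^2) = 2.00×10⁻¹⁰ mol L⁻¹
Since Ag₂CrO₄ needs less CrO₄²⁻ to reach saturation, it precipitates first.

Ag₂CrO₄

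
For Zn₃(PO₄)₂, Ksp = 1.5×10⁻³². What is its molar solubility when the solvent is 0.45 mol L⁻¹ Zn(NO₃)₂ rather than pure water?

2.0×10⁻¹⁶ M

Zn₃(PO₄)₂(s) ⇌ 3 Zn²⁺(aq) + 2 PO₄³⁻(aq)
The solution already contains Zn²⁺ at 0.45 mol L⁻¹. Let s be the molar solubility of Zn₃(PO₄)₂.
[Zn²⁺] ≈ 0.45 mol L⁻¹ (common ion dominates); [PO₄³⁻] = 2s.
Ksp = [Zn²⁺]^3[PO₄³⁻]^2 = (0.45)^3(2s)^2
(2s)^2 = 1.5×10⁻³² / (0.45)^3 = 1.6×10⁻³¹
s = 2.0×10⁻¹⁶ mol L⁻¹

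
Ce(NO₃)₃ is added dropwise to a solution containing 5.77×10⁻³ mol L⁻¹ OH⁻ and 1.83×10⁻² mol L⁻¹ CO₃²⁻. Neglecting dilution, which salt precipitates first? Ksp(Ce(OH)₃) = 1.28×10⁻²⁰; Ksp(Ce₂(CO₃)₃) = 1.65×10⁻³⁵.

Ce₂(CO₃)₃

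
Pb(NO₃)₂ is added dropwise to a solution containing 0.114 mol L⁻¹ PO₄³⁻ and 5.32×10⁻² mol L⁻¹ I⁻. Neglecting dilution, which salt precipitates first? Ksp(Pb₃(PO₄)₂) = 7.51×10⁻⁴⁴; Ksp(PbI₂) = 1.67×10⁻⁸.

Precipitation begins when Q = Ksp.
For Pb₃(PO₄)₂: [Pb²⁺] = (Ksp/[PO₄³⁻]^2)^(1/3) = 1.79×10⁻¹⁴ mol L⁻¹
For PbI₂: [Pb²⁺] = (Ksp/[I⁻]^2) = 5.90×10⁻⁶ mol L⁻¹
Since Pb₃(PO₄)₂ needs less Pb²⁺ to reach saturation, it precipitates first.

Pb₃(PO₄)₂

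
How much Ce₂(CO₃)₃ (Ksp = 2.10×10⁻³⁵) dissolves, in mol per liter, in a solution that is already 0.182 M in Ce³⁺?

2.86×10⁻¹² M

Ce₂(CO₃)₃(s) ⇌ 2 Ce³⁺(aq) + 3 CO₃²⁻(aq)
With Ce³⁺ already at 0.182 M and s small, take [Ce³⁺] ≈ 0.182 M and [CO₃²⁻] = 3s.
Ksp = [Ce³⁺]^2[CO₃²⁻]^3 = (0.182)^2(3s)^3
(3s)^3 = 2.10×10⁻³⁵ / (0.182)^2 = 6.34×10⁻³⁴
s = 2.86×10⁻¹² M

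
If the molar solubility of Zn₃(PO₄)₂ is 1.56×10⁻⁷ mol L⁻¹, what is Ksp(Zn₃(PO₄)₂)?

Ksp = 9.98×10⁻³³

Zn₃(PO₄)₂(s) ⇌ 3 Zn²⁺(aq) + 2 PO₄³⁻(aq)
With molar solubility s: [Zn²⁺] = 3s, [PO₄³⁻] = 2s.
Ksp = [Zn²⁺]^3[PO₄³⁻]^2 = (3s)^3 · (2s)^2 = 108s^5
Ksp = 108 × (1.56×10⁻⁷)^5 = 9.98×10⁻³³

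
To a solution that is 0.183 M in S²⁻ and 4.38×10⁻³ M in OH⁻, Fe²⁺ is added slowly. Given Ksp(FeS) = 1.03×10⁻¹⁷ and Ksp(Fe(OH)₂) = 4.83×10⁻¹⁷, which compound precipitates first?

Precipitation of each salt begins when its ion product equals Ksp.
For FeS: [Fe²⁺] = (Ksp/[S²⁻]) = 5.63×10⁻¹⁷ M
For Fe(OH)₂: [Fe²⁺] = (Ksp/[OH⁻]^2) = 2.52×10⁻¹² M
FeS requires the lower [Fe²⁺], so it precipitates first.

FeS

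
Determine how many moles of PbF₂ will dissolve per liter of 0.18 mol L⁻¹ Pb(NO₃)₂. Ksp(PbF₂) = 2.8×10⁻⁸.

2.0×10⁻⁴ M

PbF₂(s) ⇌ Pb²⁺(aq) + 2 F⁻(aq)
Let s be the solubility of PbF₂ here. The common ion gives [Pb²⁺] ≈ 0.18 mol L⁻¹, and [F⁻] = 2s.
Ksp = [Pb²⁺][F⁻]^2 = (0.18)(2s)^2
(2s)^2 = 2.8×10⁻⁸ / (0.18) = 1.6×10⁻⁷
s = 2.0×10⁻⁴ mol L⁻¹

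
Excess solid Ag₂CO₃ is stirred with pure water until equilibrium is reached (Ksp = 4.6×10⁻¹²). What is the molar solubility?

Ag₂CO₃(s) ⇌ 2 Ag⁺(aq) + CO₃²⁻(aq)
Let s be the molar solubility. Then [Ag⁺] = 2s and [CO₃²⁻] = s.
Ksp = [Ag⁺]^2[CO₃²⁻] = (2s)^2 · s = 4s^3
4s^3 = 4.6×10⁻¹²  ⇒  s^3 = 1.2×10⁻¹²
s = (1.2×10⁻¹²)^(1/3) = 1.0×10⁻⁴ mol/L

1.0×10⁻⁴ M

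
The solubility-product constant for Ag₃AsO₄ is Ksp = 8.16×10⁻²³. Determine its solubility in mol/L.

Ag₃AsO₄(s) ⇌ 3 Ag⁺(aq) + AsO₄³⁻(aq)
With molar solubility s: [Ag⁺] = 3s, [AsO₄³⁻] = s.
Ksp = [Ag⁺]^3[AsO₄³⁻] = (3s)^3 · s = 27s^4
27s^4 = 8.16×10⁻²³  ⇒  s^4 = 3.02×10⁻²⁴
s = (3.02×10⁻²⁴)^(1/4) = 1.32×10⁻⁶ mol L⁻¹

1.32×10⁻⁶ M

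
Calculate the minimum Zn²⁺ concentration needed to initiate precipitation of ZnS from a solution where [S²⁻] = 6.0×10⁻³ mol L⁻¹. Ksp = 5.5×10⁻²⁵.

9.2×10⁻²³ M

A salt starts to precipitate once the ion product Q reaches its Ksp.
ZnS(s) ⇌ Zn²⁺(aq) + S²⁻(aq)
Ksp = [Zn²⁺][S²⁻] = [Zn²⁺](6.0×10⁻³)
[Zn²⁺] = 5.5×10⁻²⁵ / (6.0×10⁻³) = 9.2×10⁻²³
[Zn²⁺] = 9.2×10⁻²³ mol L⁻¹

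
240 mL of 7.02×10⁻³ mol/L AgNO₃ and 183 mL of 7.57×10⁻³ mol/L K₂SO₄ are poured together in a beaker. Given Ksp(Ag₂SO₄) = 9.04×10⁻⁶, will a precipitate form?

After mixing, V = 240 mL + 183 mL = 423 mL.
[Ag⁺] = (7.02×10⁻³)(240)/423 = 3.98×10⁻³ mol/L
[SO₄²⁻] = (7.57×10⁻³)(183)/423 = 3.27×10⁻³ mol/L
Q = [Ag⁺]^2[SO₄²⁻] = 5.20×10⁻⁸
Q = 5.20×10⁻⁸ < Ksp = 9.04×10⁻⁶, so the solution is unsaturated and no precipitate forms.

No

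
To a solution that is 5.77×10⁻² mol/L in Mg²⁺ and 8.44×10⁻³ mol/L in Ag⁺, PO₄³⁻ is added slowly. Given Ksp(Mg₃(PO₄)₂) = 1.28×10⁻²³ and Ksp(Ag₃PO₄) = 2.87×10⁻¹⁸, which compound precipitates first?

Ag₃PO₄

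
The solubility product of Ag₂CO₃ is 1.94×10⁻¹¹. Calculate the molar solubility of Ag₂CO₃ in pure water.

1.69×10⁻⁴ M

Ag₂CO₃(s) ⇌ 2 Ag⁺(aq) + CO₃²⁻(aq)
If s mol/L of Ag₂CO₃ dissolves, [Ag⁺] = 2s and [CO₃²⁻] = s.
Ksp = [Ag⁺]^2[CO₃²⁻] = (2s)^2 · s = 4s^3
4s^3 = 1.94×10⁻¹¹  ⇒  s^3 = 4.85×10⁻¹²
s = 1.69×10⁻⁴ M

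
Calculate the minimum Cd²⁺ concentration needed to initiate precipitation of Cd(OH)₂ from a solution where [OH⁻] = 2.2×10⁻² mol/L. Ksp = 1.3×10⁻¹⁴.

2.7×10⁻¹¹ M

Each salt precipitates once Q = Ksp for that salt.
Cd(OH)₂(s) ⇌ Cd²⁺(aq) + 2 OH⁻(aq)
Ksp = [Cd²⁺][OH⁻]^2 = [Cd²⁺](2.2×10⁻²)^2
[Cd²⁺] = 1.3×10⁻¹⁴ / (2.2×10⁻²)^2 = 2.7×10⁻¹¹
[Cd²⁺] = 2.7×10⁻¹¹ mol/L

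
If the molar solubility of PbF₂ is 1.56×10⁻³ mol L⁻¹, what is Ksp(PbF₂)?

PbF₂(s) ⇌ Pb²⁺(aq) + 2 F⁻(aq)
With molar solubility s: [Pb²⁺] = s, [F⁻] = 2s.
Ksp = [Pb²⁺][F⁻]^2 = s · (2s)^2 = 4s^3
Ksp = 4 × (1.56×10⁻³)^3 = 1.52×10⁻⁸

Ksp = 1.52×10⁻⁸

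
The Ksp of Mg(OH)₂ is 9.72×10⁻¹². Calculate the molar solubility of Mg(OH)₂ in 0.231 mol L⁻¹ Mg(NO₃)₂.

3.24×10⁻⁶ M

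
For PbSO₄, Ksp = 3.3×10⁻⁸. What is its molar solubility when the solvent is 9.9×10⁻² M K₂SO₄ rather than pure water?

3.3×10⁻⁷ M

PbSO₄(s) ⇌ Pb²⁺(aq) + SO₄²⁻(aq)
With SO₄²⁻ already at 9.9×10⁻² M and s small, take [SO₄²⁻] ≈ 9.9×10⁻² M and [Pb²⁺] = s.
Ksp = [Pb²⁺][SO₄²⁻] = s(9.9×10⁻²)
s = 3.3×10⁻⁸ / (9.9×10⁻²) = 3.3×10⁻⁷
s = 3.3×10⁻⁷ M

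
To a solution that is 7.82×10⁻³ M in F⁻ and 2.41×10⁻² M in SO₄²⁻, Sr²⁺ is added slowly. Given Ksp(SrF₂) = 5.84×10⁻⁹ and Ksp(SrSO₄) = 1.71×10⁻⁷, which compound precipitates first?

SrSO₄

Precipitation begins when Q = Ksp.
For SrF₂: [Sr²⁺] = (Ksp/[F⁻]^2) = 9.55×10⁻⁵ M
For SrSO₄: [Sr²⁺] = (Ksp/[SO₄²⁻]) = 7.10×10⁻⁶ M
SrSO₄ requires the lower [Sr²⁺], so it precipitates first.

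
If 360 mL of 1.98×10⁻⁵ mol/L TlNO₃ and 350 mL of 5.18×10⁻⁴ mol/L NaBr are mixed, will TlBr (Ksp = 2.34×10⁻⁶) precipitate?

Total volume after mixing = 360 + 350 = 710 mL.
[Tl⁺] = (1.98×10⁻⁵)(360)/710 = 1.00×10⁻⁵ mol/L
[Br⁻] = (5.18×10⁻⁴)(350)/710 = 2.55×10⁻⁴ mol/L
Q = [Tl⁺][Br⁻] = 2.56×10⁻⁹
Q = 2.56×10⁻⁹ < Ksp = 2.34×10⁻⁶, so the solution is unsaturated and no precipitate forms.

No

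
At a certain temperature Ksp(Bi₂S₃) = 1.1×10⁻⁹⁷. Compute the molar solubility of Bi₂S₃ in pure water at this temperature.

1.6×10⁻²⁰ M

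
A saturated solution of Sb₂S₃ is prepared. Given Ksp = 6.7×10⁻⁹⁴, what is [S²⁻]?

Sb₂S₃(s) ⇌ 2 Sb³⁺(aq) + 3 S²⁻(aq)
Let s be the molar solubility. Then [Sb³⁺] = 2s and [S²⁻] = 3s.
Ksp = [Sb³⁺]^2[S²⁻]^3 = (2s)^2 · (3s)^3 = 108s^5 = 6.7×10⁻⁹⁴
s = 9.1×10⁻²⁰ mol/L
[S²⁻] = 3s = 2.7×10⁻¹⁹ mol/L

2.7×10⁻¹⁹ M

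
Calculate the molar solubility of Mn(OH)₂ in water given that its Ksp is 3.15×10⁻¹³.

4.29×10⁻⁵ M

Mn(OH)₂(s) ⇌ Mn²⁺(aq) + 2 OH⁻(aq)
With molar solubility s: [Mn²⁺] = s, [OH⁻] = 2s.
Ksp = [Mn²⁺][OH⁻]^2 = s · (2s)^2 = 4s^3
4s^3 = 3.15×10⁻¹³  ⇒  s^3 = 7.88×10⁻¹⁴
Taking the 3rd root, s = 4.29×10⁻⁵ mol L⁻¹.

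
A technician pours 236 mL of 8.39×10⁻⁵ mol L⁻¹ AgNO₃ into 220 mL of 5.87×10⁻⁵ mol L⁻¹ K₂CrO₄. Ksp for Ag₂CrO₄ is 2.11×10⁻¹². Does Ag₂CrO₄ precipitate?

After mixing, V = 236 mL + 220 mL = 456 mL.
[Ag⁺] = (8.39×10⁻⁵)(236)/456 = 4.34×10⁻⁵ mol L⁻¹
[CrO₄²⁻] = (5.87×10⁻⁵)(220)/456 = 2.83×10⁻⁵ mol L⁻¹
Q = [Ag⁺]^2[CrO₄²⁻] = 5.34×10⁻¹⁴
Q < Ksp (5.34×10⁻¹⁴ vs 2.11×10⁻¹²); the solution remains unsaturated and no precipitate forms.

No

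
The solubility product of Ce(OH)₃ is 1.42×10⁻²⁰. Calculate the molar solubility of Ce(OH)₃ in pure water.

4.79×10⁻⁶ M

Ce(OH)₃(s) ⇌ Ce³⁺(aq) + 3 OH⁻(aq)
With molar solubility s: [Ce³⁺] = s, [OH⁻] = 3s.
Ksp = [Ce³⁺][OH⁻]^3 = s · (3s)^3 = 27s^4
27s^4 = 1.42×10⁻²⁰  ⇒  s^4 = 5.26×10⁻²²
s = 4.79×10⁻⁶ M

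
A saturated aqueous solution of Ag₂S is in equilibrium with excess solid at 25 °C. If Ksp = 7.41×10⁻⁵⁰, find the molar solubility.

2.65×10⁻¹⁷ M

Ag₂S(s) ⇌ 2 Ag⁺(aq) + S²⁻(aq)
Call the molar solubility s, so that [Ag⁺] = 2s and [S²⁻] = s.
Ksp = [Ag⁺]^2[S²⁻] = (2s)^2 · s = 4s^3
4s^3 = 7.41×10⁻⁵⁰  ⇒  s^3 = 1.85×10⁻⁵⁰
s = (1.85×10⁻⁵⁰)^(1/3) = 2.65×10⁻¹⁷ mol L⁻¹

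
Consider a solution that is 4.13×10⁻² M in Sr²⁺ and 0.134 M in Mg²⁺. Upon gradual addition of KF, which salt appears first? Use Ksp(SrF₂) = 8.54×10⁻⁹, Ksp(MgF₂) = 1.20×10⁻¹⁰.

Each salt precipitates once Q = Ksp for that salt.
For SrF₂: [F⁻] = (Ksp/[Sr²⁺])^(1/2) = 4.55×10⁻⁴ M
For MgF₂: [F⁻] = (Ksp/[Mg²⁺])^(1/2) = 2.99×10⁻⁵ M
The smaller threshold [F⁻] is reached first, so MgF₂ precipitates first.

MgF₂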